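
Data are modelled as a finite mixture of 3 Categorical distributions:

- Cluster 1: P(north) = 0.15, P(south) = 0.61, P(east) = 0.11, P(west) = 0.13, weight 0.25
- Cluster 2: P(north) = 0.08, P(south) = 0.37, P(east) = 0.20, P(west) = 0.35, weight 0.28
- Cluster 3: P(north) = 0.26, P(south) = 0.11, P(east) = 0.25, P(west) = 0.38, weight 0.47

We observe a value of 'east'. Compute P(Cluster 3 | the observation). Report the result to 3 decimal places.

Posterior ∝ prior × likelihood, so P(k | x) ∝ π_k f_k(x); normalise over all components.
Evaluate each component's likelihood at the observed value:
  f_1 = P(east | comp) = 0.11
  f_2 = P(east | comp) = 0.20
  f_3 = P(east | comp) = 0.25
Prior × likelihood for each component:
  π_1·f_1 = 0.25 × 0.11 = 0.0275
  π_2·f_2 = 0.28 × 0.2 = 0.056
  π_3·f_3 = 0.47 × 0.25 = 0.1175
Denominator: 0.0275 + 0.056 + 0.1175 = 0.201
Responsibility of Cluster 3: 0.1175 / 0.201 ≈ 0.585

0.585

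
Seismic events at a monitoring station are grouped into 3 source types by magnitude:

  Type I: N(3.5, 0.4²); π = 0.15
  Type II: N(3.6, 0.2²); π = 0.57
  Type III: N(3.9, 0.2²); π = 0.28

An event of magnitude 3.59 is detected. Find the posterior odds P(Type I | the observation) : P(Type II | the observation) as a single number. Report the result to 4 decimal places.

Since P(k|x) ∝ P(Z=k) f_k(x), the posterior odds are P(Z=i) f_i(x) / (P(Z=j) f_j(x)).
Component likelihoods at x = 3.59:
  f_I = 0.972427
  f_II = 1.99222
  f_III = 0.600045
0.145864 / 1.13557 ≈ 0.1285

0.1285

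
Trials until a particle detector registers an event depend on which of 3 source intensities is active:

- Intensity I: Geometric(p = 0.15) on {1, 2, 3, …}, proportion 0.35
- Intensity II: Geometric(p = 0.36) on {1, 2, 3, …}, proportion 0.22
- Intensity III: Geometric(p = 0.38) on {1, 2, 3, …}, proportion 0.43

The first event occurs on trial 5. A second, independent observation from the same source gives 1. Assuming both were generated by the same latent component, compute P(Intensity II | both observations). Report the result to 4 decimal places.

0.2647

P(component k | x) = P(Z=k)·f_k(x) / marginal(x), where marginal(x) = Σ_j P(Z=j)·f_j(x).
Since both observations come from the same component, the likelihood for component k is f_k(x₁)·f_k(x₂).
  L_I = [0.15·(1−0.15)^4 = 0.15·0.522006 = 0.0783009] × [0.15] = 0.0117451
  L_II = [0.36·(1−0.36)^4 = 0.36·0.167772 = 0.060398] × [0.36] = 0.0217433
  L_III = [0.38·(1−0.38)^4 = 0.38·0.147763 = 0.0561501] × [0.38] = 0.021337
Unnormalised posteriors:
  P(Z=I)·L_I = 0.35 × 0.0117451 = 0.0041108
  P(Z=II)·L_II = 0.22 × 0.0217433 = 0.00478352
  P(Z=III)·L_III = 0.43 × 0.021337 = 0.00917492
Marginal: 0.0041108 + 0.00478352 + 0.00917492 = 0.0180692
P(Intensity II | data) = 0.00478352 / 0.0180692 ≈ 0.2647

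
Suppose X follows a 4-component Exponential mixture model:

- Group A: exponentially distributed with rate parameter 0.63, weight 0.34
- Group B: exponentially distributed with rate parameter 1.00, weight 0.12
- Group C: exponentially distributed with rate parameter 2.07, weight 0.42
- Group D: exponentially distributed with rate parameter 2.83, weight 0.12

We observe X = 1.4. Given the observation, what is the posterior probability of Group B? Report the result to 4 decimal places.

0.1714

By Bayes' theorem, P(k | x) = π_k f_k(x) / Σ_j π_j f_j(x).
Exponential densities:
  p_A = 0.260791
  p_B = 0.246597
  p_C = 0.114126
  p_D = 0.0538408
Prior × likelihood for each component:
  π_A·p_A = 0.34 × 0.260791 = 0.088669
  π_B·p_B = 0.12 × 0.246597 = 0.0295916
  π_C·p_C = 0.42 × 0.114126 = 0.047933
  π_D·p_D = 0.12 × 0.0538408 = 0.0064609
Denominator: 0.088669 + 0.0295916 + 0.047933 + 0.0064609 = 0.172654
Responsibility of Group B: 0.0295916 / 0.172654 ≈ 0.1714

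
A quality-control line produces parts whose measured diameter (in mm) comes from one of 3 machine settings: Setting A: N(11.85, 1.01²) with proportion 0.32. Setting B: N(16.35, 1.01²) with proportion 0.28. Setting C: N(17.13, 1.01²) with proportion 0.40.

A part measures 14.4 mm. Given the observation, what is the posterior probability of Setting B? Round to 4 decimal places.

P(component k | x) = π_k·f_k(x) / marginal(x), where marginal(x) = Σ_j π_j·f_j(x).
Component likelihoods at x = 14.4 mm:
  p_A = (1/(1.01·√(2π)))·exp(−(14.4−11.85)²/(2·1.01²)) = 0.394992·exp(-3.18719) = 0.0163084
  p_B = (1/(1.01·√(2π)))·exp(−(14.4−16.35)²/(2·1.01²)) = 0.394992·exp(-1.86379) = 0.061257
  p_C = (1/(1.01·√(2π)))·exp(−(14.4−17.13)²/(2·1.01²)) = 0.394992·exp(-3.65302) = 0.0102353
Unnormalised posteriors:
  π_A·p_A = 0.32 × 0.0163084 = 0.00521868
  π_B·p_B = 0.28 × 0.061257 = 0.017152
  π_C·p_C = 0.40 × 0.0102353 = 0.00409412
Denominator: 0.00521868 + 0.017152 + 0.00409412 = 0.0264648
P(Setting B | the observation) = 0.017152 / 0.0264648 ≈ 0.6481

0.6481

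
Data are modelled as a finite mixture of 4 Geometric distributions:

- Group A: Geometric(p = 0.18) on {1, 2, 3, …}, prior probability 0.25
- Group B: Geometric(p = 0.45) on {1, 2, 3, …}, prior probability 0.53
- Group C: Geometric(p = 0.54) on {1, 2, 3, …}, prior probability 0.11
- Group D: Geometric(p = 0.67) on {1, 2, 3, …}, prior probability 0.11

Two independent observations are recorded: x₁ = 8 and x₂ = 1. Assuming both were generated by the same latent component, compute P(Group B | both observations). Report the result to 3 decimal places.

0.428

P(component k | x) = π_k·f_k(x) / marginal(x), where marginal(x) = Σ_j π_j·f_j(x).
Since both observations come from the same component, the likelihood for component k is f_k(x₁)·f_k(x₂).
  p_A = [0.18·(1−0.18)^7 = 0.18·0.249285 = 0.0448714] × [0.18] = 0.00807685
  p_B = [0.45·(1−0.45)^7 = 0.45·0.0152244 = 0.00685096] × [0.45] = 0.00308293
  p_C = [0.54·(1−0.54)^7 = 0.54·0.00435818 = 0.00235342] × [0.54] = 0.00127084
  p_D = [0.67·(1−0.67)^7 = 0.67·0.000426184 = 0.000285544] × [0.67] = 0.000191314
Unnormalised posteriors:
  π_A·p_A = 0.25 × 0.00807685 = 0.00201921
  π_B·p_B = 0.53 × 0.00308293 = 0.00163395
  π_C·p_C = 0.11 × 0.00127084 = 0.000139793
  π_D·p_D = 0.11 × 0.000191314 = 2.10446e-05
Marginal: 0.00201921 + 0.00163395 + 0.000139793 + 2.10446e-05 = 0.003814
P(Group B | x₁,x₂) = 0.00163395 / 0.003814 ≈ 0.428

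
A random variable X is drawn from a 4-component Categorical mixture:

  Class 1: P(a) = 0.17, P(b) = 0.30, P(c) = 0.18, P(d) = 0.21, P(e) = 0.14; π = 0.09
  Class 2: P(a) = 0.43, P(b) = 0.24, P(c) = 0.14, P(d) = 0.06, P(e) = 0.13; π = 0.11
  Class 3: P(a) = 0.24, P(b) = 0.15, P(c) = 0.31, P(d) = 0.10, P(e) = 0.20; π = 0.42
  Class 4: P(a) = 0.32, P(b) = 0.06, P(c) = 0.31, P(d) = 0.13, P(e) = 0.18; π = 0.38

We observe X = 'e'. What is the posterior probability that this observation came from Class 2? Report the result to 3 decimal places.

Apply Bayes' rule: the posterior for each component is proportional to its prior times its likelihood at x.
Categorical probabilities:
  f_1 = P(e | comp) = 0.14
  f_2 = P(e | comp) = 0.13
  f_3 = P(e | comp) = 0.20
  f_4 = P(e | comp) = 0.18
Multiply by the mixture weights:
  w_1·f_1 = 0.09 × 0.14 = 0.0126
  w_2·f_2 = 0.11 × 0.13 = 0.0143
  w_3·f_3 = 0.42 × 0.2 = 0.084
  w_4·f_4 = 0.38 × 0.18 = 0.0684
Denominator: 0.0126 + 0.0143 + 0.084 + 0.0684 = 0.1793
P(Class 2 | x) ≈ 0.080

0.080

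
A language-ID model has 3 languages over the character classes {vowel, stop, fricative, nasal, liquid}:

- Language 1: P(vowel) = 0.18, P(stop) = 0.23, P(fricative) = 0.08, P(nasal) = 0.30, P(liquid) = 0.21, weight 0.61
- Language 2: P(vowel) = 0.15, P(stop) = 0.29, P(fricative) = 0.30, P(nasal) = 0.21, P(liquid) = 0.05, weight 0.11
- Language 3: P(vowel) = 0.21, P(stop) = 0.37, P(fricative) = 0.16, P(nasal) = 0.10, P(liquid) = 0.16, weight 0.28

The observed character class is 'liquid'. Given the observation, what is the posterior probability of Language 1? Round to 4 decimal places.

The responsibility of component k is π_k f_k(x) divided by Σ_j π_j f_j(x).
Component likelihoods at x = 'liquid':
  L_1 = P(liquid | comp) = 0.21
  L_2 = P(liquid | comp) = 0.05
  L_3 = P(liquid | comp) = 0.16
Weight by the priors:
  π_1·L_1 = 0.61 × 0.21 = 0.1281
  π_2·L_2 = 0.11 × 0.05 = 0.0055
  π_3·L_3 = 0.28 × 0.16 = 0.0448
Normaliser: 0.1281 + 0.0055 + 0.0448 = 0.1784
P(Language 1 | x) ≈ 0.7180

0.7180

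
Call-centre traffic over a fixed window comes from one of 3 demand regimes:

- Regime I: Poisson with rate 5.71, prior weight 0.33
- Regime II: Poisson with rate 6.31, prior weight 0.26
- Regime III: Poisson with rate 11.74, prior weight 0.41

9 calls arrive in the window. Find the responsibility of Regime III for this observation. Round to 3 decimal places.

Apply Bayes' rule: the posterior for each component is proportional to its prior times its likelihood at x.
Component likelihoods at x = 9 calls:
  f_I = 0.0589034
  f_II = 0.0794517
  f_III = 0.0930321
Prior × likelihood for each component:
  w_I·f_I = 0.33 × 0.0589034 = 0.0194381
  w_II·f_II = 0.26 × 0.0794517 = 0.0206574
  w_III·f_III = 0.41 × 0.0930321 = 0.0381431
Marginal: 0.0194381 + 0.0206574 + 0.0381431 = 0.0782387
P(Regime III | data) ≈ 0.488

0.488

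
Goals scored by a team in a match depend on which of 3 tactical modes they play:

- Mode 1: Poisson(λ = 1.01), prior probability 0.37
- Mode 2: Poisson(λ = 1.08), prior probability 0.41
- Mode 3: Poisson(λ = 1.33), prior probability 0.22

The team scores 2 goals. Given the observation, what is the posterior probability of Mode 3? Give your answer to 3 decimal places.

0.256

Posterior ∝ prior × likelihood, so P(k | x) ∝ w_k f_k(x); normalise over all components.
Component likelihoods at x = 2 goals:
  f_1 = 0.18577
  f_2 = 0.198052
  f_3 = 0.233917
Weight by the priors:
  w_1·f_1 = 0.37 × 0.18577 = 0.0687349
  w_2·f_2 = 0.41 × 0.198052 = 0.0812014
  w_3·f_3 = 0.22 × 0.233917 = 0.0514617
Denominator: 0.0687349 + 0.0812014 + 0.0514617 = 0.201398
Responsibility of Mode 3: 0.0514617 / 0.201398 ≈ 0.256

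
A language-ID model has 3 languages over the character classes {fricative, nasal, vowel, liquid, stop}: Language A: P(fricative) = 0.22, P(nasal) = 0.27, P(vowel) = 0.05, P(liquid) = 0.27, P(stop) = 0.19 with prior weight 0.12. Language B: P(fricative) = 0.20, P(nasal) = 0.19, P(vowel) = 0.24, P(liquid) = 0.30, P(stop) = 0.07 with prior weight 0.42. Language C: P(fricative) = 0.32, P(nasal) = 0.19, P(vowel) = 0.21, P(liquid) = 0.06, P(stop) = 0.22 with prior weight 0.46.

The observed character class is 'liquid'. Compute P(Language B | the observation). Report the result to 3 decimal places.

P(component k | x) = P(Z=k)·f_k(x) / marginal(x), where marginal(x) = Σ_j P(Z=j)·f_j(x).
Evaluate each component's likelihood at the observed value:
  L_A = 0.27
  L_B = 0.3
  L_C = 0.06
Multiply by the mixture weights:
  P(Z=A)·L_A = 0.12 × 0.27 = 0.0324
  P(Z=B)·L_B = 0.42 × 0.3 = 0.126
  P(Z=C)·L_C = 0.46 × 0.06 = 0.0276
Normaliser: 0.0324 + 0.126 + 0.0276 = 0.186
Responsibility of Language B: 0.126 / 0.186 ≈ 0.677

0.677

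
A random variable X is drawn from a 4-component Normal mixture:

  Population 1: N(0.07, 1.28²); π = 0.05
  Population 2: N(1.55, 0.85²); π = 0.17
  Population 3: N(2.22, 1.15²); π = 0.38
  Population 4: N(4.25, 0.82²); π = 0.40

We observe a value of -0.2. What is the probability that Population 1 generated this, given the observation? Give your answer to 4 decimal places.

0.3885

By Bayes' theorem, P(k | x) = P(Z=k) f_k(x) / Σ_j P(Z=j) f_j(x).
Normal densities:
  f_1 = (1/(1.28·√(2π)))·exp(−(-0.2−0.07)²/(2·1.28²)) = 0.311674·exp(-0.02225) = 0.304816
  f_2 = (1/(0.85·√(2π)))·exp(−(-0.2−1.55)²/(2·0.85²)) = 0.469344·exp(-2.11938) = 0.0563712
  f_3 = (1/(1.15·√(2π)))·exp(−(-0.2−2.22)²/(2·1.15²)) = 0.346906·exp(-2.21414) = 0.0378986
  f_4 = (1/(0.82·√(2π)))·exp(−(-0.2−4.25)²/(2·0.82²)) = 0.486515·exp(-14.72524) = 1.95887e-07
Multiply by the mixture weights:
  P(Z=1)·f_1 = 0.05 × 0.304816 = 0.0152408
  P(Z=2)·f_2 = 0.17 × 0.0563712 = 0.00958311
  P(Z=3)·f_3 = 0.38 × 0.0378986 = 0.0144015
  P(Z=4)·f_4 = 0.40 × 1.95887e-07 = 7.8355e-08
Marginal: 0.0152408 + 0.00958311 + 0.0144015 + 7.8355e-08 = 0.0392255
P(Population 1 | data) ≈ 0.3885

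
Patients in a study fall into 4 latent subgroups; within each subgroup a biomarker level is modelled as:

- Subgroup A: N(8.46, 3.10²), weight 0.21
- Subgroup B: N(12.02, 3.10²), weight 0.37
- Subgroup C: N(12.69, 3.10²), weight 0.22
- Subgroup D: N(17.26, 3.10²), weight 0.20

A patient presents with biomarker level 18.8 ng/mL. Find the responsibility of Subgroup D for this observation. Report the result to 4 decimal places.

0.7276

Apply Bayes' rule: the posterior for each component is proportional to its prior times its likelihood at x.
Component likelihoods at x = 18.8 ng/mL:
  f_A = (1/(3.10·√(2π)))·exp(−(18.8−8.46)²/(2·3.10²)) = 0.128691·exp(-5.56273) = 0.000493955
  f_B = (1/(3.10·√(2π)))·exp(−(18.8−12.02)²/(2·3.10²)) = 0.128691·exp(-2.39170) = 0.0117719
  f_C = (1/(3.10·√(2π)))·exp(−(18.8−12.69)²/(2·3.10²)) = 0.128691·exp(-1.94236) = 0.0184499
  f_D = (1/(3.10·√(2π)))·exp(−(18.8−17.26)²/(2·3.10²)) = 0.128691·exp(-0.12339) = 0.113752
Multiply by the mixture weights:
  w_A·f_A = 0.21 × 0.000493955 = 0.00010373
  w_B·f_B = 0.37 × 0.0117719 = 0.00435562
  w_C·f_C = 0.22 × 0.0184499 = 0.00405897
  w_D·f_D = 0.20 × 0.113752 = 0.0227504
Evidence: 0.00010373 + 0.00435562 + 0.00405897 + 0.0227504 = 0.0312688
P(Subgroup D | data) ≈ 0.7276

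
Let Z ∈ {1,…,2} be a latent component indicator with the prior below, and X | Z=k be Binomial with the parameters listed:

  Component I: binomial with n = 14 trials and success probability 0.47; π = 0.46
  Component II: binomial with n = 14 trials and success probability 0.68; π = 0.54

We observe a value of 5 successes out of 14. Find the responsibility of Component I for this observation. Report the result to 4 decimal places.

Apply Bayes' rule: the posterior for each component is proportional to its prior times its likelihood at x.
Binomial probabilities:
  L_I = C(14,5)·0.47^5·0.53^9 = 2002·0.0229345·0.00329976 = 0.151508
  L_II = C(14,5)·0.68^5·0.32^9 = 2002·0.145393·3.51844e-05 = 0.0102414
Unnormalised posteriors:
  P(Z=I)·L_I = 0.46 × 0.151508 = 0.0696938
  P(Z=II)·L_II = 0.54 × 0.0102414 = 0.00553034
Normaliser: 0.0696938 + 0.00553034 = 0.0752241
P(Component I | the observation) = 0.0696938 / 0.0752241 ≈ 0.9265

0.9265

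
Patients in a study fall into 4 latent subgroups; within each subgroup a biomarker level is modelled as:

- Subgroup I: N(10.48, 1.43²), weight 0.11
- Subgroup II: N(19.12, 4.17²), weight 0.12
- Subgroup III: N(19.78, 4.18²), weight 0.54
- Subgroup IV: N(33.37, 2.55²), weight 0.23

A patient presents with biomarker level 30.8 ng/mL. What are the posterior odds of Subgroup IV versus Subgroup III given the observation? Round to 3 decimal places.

13.573

Posterior odds = (w_i f_i(x)) / (w_j f_j(x)); the normalising sum cancels.
Evaluate each component's likelihood at the observed value:
  p_I = 3.97748e-45
  p_II = 0.0018931
  p_III = 0.00295441
  p_IV = 0.0941463
0.0216536 / 0.00159538 ≈ 13.573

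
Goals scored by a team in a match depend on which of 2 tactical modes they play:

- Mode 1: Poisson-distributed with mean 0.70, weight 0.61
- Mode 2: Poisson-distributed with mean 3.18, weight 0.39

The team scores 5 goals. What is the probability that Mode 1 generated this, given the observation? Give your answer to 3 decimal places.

0.010

Posterior ∝ prior × likelihood, so P(k | x) ∝ w_k f_k(x); normalise over all components.
Poisson probabilities:
  L_1 = 0.000695509
  L_2 = 0.112693
Unnormalised posteriors:
  w_1·L_1 = 0.61 × 0.000695509 = 0.000424261
  w_2·L_2 = 0.39 × 0.112693 = 0.0439504
Sum: 0.000424261 + 0.0439504 = 0.0443746
P(Mode 1 | 5 goals) ≈ 0.010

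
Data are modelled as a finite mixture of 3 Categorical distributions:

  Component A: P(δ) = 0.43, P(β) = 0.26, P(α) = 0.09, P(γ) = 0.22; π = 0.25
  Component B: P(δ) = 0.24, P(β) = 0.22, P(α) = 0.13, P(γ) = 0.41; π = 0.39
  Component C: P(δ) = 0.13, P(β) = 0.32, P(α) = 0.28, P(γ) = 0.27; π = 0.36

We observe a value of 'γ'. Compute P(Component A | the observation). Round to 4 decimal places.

Apply Bayes' rule: the posterior for each component is proportional to its prior times its likelihood at x.
Evaluate each component's likelihood at the observed value:
  p_A = P(γ | comp) = 0.22
  p_B = P(γ | comp) = 0.41
  p_C = P(γ | comp) = 0.27
Unnormalised posteriors:
  P(Z=A)·p_A = 0.25 × 0.22 = 0.055
  P(Z=B)·p_B = 0.39 × 0.41 = 0.1599
  P(Z=C)·p_C = 0.36 × 0.27 = 0.0972
Marginal: 0.055 + 0.1599 + 0.0972 = 0.3121
Responsibility of Component A: 0.055 / 0.3121 ≈ 0.1762

0.1762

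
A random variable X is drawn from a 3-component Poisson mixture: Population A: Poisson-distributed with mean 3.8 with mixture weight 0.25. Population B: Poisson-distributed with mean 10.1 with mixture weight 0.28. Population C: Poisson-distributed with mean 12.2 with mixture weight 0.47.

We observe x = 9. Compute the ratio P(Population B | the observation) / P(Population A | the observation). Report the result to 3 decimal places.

The posterior odds equal the prior odds times the likelihood ratio: (P(Z=i)/P(Z=j))·(f_i(x)/f_j(x)).
Evaluate each component's likelihood at the observed value:
  L_A = 0.0101852
  L_B = 0.12381
  L_C = 0.0830009
0.0346667 / 0.0025463 ≈ 13.615

13.615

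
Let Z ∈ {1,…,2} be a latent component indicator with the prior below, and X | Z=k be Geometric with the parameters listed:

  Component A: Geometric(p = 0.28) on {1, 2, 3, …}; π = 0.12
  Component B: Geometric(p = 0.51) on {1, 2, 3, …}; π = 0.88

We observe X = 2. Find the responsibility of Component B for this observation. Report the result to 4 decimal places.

0.9009

Apply Bayes' rule: the posterior for each component is proportional to its prior times its likelihood at x.
Component likelihoods at x = 2:
  L_A = 0.28·(1−0.28)^1 = 0.28·0.72 = 0.2016
  L_B = 0.51·(1−0.51)^1 = 0.51·0.49 = 0.2499
Multiply by the mixture weights:
  π_A·L_A = 0.12 × 0.2016 = 0.024192
  π_B·L_B = 0.88 × 0.2499 = 0.219912
Sum: 0.024192 + 0.219912 = 0.244104
Responsibility of Component B: 0.219912 / 0.244104 ≈ 0.9009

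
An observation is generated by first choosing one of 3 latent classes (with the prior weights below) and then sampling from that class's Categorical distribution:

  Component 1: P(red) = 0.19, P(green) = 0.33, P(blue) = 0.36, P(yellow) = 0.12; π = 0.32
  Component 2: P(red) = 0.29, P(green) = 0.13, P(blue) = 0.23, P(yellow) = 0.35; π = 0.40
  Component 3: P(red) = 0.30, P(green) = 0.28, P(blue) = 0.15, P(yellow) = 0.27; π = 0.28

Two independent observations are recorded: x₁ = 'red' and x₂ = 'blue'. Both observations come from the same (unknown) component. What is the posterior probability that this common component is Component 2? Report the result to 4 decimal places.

0.4362

Apply Bayes' rule: the posterior for each component is proportional to its prior times its likelihood at x.
Since both observations come from the same component, the likelihood for component k is f_k(x₁)·f_k(x₂).
  p_1 = [0.19] × [0.36] = 0.0684
  p_2 = [0.29] × [0.23] = 0.0667
  p_3 = [0.3] × [0.15] = 0.045
Unnormalised posteriors:
  w_1·p_1 = 0.32 × 0.0684 = 0.021888
  w_2·p_2 = 0.40 × 0.0667 = 0.02668
  w_3·p_3 = 0.28 × 0.045 = 0.0126
Evidence: 0.021888 + 0.02668 + 0.0126 = 0.061168
Responsibility of Component 2: 0.02668 / 0.061168 ≈ 0.4362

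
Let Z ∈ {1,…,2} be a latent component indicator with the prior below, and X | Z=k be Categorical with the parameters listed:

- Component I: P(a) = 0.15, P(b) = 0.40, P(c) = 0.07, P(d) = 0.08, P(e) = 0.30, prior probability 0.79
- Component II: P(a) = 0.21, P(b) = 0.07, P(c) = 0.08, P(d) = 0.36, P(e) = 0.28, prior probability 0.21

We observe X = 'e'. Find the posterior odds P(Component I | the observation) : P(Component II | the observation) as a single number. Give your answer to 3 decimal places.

Since P(k|x) ∝ P(Z=k) f_k(x), the posterior odds are P(Z=i) f_i(x) / (P(Z=j) f_j(x)).
Categorical probabilities:
  L_I = 0.3
  L_II = 0.28
Posterior odds = (P(Z=I)·L_I) / (P(Z=II)·L_II) = (0.79·0.3) / (0.21·0.28) = 0.237 / 0.0588 ≈ 4.031

4.031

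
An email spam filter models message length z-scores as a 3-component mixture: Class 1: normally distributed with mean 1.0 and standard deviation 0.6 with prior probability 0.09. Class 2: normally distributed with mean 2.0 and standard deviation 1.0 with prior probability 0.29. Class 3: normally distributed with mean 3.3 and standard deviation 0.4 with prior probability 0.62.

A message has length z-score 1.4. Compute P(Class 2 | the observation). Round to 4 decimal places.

0.6685

Posterior ∝ prior × likelihood, so P(k | x) ∝ w_k f_k(x); normalise over all components.
Component likelihoods at x = 1.4:
  L_1 = 0.532413
  L_2 = 0.333225
  L_3 = 1.25738e-05
Prior × likelihood for each component:
  w_1·L_1 = 0.09 × 0.532413 = 0.0479172
  w_2·L_2 = 0.29 × 0.333225 = 0.0966351
  w_3·L_3 = 0.62 × 1.25738e-05 = 7.79574e-06
Normaliser: 0.0479172 + 0.0966351 + 7.79574e-06 = 0.14456
P(Class 2 | x) = 0.0966351 / 0.14456 ≈ 0.6685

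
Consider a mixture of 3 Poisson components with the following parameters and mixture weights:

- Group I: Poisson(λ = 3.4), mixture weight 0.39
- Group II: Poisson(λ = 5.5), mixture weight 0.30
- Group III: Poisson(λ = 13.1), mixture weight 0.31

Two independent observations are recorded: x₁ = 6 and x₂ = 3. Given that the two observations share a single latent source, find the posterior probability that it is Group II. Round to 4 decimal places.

0.4665

Apply Bayes' rule: the posterior for each component is proportional to its prior times its likelihood at x.
Since both observations come from the same component, the likelihood for component k is f_k(x₁)·f_k(x₂).
  p_I = [e^(−3.4)·3.4^6/6! = 0.0716044] × [0.218617] = 0.015654
  p_II = [e^(−5.5)·5.5^6/6! = 0.157117] × [0.113323] = 0.017805
  p_III = [e^(−13.1)·13.1^6/6! = 0.0143561] × [0.000766311] = 1.10013e-05
Weight by the priors:
  P(Z=I)·p_I = 0.39 × 0.015654 = 0.00610504
  P(Z=II)·p_II = 0.30 × 0.017805 = 0.00534149
  P(Z=III)·p_III = 0.31 × 1.10013e-05 = 3.41039e-06
Evidence: 0.00610504 + 0.00534149 + 3.41039e-06 = 0.0114499
So the posterior for Group II is 0.00534149 / 0.0114499 ≈ 0.4665.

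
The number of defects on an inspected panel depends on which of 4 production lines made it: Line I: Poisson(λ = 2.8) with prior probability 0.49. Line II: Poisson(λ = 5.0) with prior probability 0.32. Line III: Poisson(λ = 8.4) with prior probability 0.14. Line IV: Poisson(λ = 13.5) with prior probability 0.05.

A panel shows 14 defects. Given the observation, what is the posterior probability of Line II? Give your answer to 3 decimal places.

Posterior ∝ prior × likelihood, so P(k | x) ∝ P(Z=k) f_k(x); normalise over all components.
Poisson probabilities:
  p_I = 1.26993e-06
  p_II = 0.000471736
  p_III = 0.0224609
  p_IV = 0.105024
Prior × likelihood for each component:
  P(Z=I)·p_I = 0.49 × 1.26993e-06 = 6.22265e-07
  P(Z=II)·p_II = 0.32 × 0.000471736 = 0.000150956
  P(Z=III)·p_III = 0.14 × 0.0224609 = 0.00314453
  P(Z=IV)·p_IV = 0.05 × 0.105024 = 0.0052512
Evidence: 6.22265e-07 + 0.000150956 + 0.00314453 + 0.0052512 = 0.00854731
P(Line II | x) ≈ 0.018

0.018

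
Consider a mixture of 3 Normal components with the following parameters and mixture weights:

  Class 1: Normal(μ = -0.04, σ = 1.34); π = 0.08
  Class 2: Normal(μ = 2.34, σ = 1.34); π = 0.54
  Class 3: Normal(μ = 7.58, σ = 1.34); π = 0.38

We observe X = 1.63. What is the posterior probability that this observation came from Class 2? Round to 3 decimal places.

P(component k | x) = P(Z=k)·f_k(x) / marginal(x), where marginal(x) = Σ_j P(Z=j)·f_j(x).
Component likelihoods at x = 1.63:
  f_1 = (1/(1.34·√(2π)))·exp(−(1.63−-0.04)²/(2·1.34²)) = 0.297718·exp(-0.77659) = 0.136942
  f_2 = (1/(1.34·√(2π)))·exp(−(1.63−2.34)²/(2·1.34²)) = 0.297718·exp(-0.14037) = 0.258728
  f_3 = (1/(1.34·√(2π)))·exp(−(1.63−7.58)²/(2·1.34²)) = 0.297718·exp(-9.85813) = 1.55767e-05
Multiply by the mixture weights:
  P(Z=1)·f_1 = 0.08 × 0.136942 = 0.0109553
  P(Z=2)·f_2 = 0.54 × 0.258728 = 0.139713
  P(Z=3)·f_3 = 0.38 × 1.55767e-05 = 5.91915e-06
Evidence: 0.0109553 + 0.139713 + 5.91915e-06 = 0.150674
P(Class 2 | the observation) = 0.139713 / 0.150674 ≈ 0.927

0.927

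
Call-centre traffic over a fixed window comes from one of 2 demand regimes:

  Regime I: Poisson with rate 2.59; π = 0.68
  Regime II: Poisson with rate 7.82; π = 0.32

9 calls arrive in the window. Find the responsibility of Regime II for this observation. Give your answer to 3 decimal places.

By Bayes' theorem, P(k | x) = π_k f_k(x) / Σ_j π_j f_j(x).
Poisson probabilities:
  f_I = e^(−2.59)·2.59^9/9! = 0.00108421
  f_II = e^(−7.82)·7.82^9/9! = 0.121036
Weight by the priors:
  π_I·f_I = 0.68 × 0.00108421 = 0.000737261
  π_II·f_II = 0.32 × 0.121036 = 0.0387315
Denominator: 0.000737261 + 0.0387315 = 0.0394688
P(Regime II | the observation) = 0.0387315 / 0.0394688 ≈ 0.981

0.981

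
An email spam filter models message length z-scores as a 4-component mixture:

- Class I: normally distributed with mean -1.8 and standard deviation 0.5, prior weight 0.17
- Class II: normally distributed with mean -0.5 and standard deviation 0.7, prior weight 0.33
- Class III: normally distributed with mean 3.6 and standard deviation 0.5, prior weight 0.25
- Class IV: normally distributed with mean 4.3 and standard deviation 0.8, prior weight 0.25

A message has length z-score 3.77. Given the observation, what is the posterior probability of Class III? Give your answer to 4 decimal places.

0.6529

Apply Bayes' rule: the posterior for each component is proportional to its prior times its likelihood at x.
Evaluate each component's likelihood at the observed value:
  f_I = 8.9961e-28
  f_II = 4.73983e-09
  f_III = 0.753074
  f_IV = 0.400417
Unnormalised posteriors:
  π_I·f_I = 0.17 × 8.9961e-28 = 1.52934e-28
  π_II·f_II = 0.33 × 4.73983e-09 = 1.56415e-09
  π_III·f_III = 0.25 × 0.753074 = 0.188269
  π_IV·f_IV = 0.25 × 0.400417 = 0.100104
Sum: 1.52934e-28 + 1.56415e-09 + 0.188269 + 0.100104 = 0.288373
So the posterior for Class III is 0.188269 / 0.288373 ≈ 0.6529.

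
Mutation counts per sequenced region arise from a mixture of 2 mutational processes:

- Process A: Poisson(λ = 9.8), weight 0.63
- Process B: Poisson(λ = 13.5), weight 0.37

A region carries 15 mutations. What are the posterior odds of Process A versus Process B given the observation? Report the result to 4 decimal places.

The posterior odds equal the prior odds times the likelihood ratio: (P(Z=i)/P(Z=j))·(f_i(x)/f_j(x)).
Poisson probabilities:
  L_A = 0.0313188
  L_B = 0.0945217
Odds = (0.63/0.37) × (0.0313188/0.0945217) = 1.7027 × 0.33134 ≈ 0.5642

0.5642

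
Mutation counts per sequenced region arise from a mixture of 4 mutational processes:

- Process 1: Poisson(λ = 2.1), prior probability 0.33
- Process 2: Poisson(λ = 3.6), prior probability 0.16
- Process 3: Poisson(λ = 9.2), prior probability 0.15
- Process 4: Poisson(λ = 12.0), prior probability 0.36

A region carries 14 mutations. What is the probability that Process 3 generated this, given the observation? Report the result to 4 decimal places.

By Bayes' theorem, P(k | x) = π_k f_k(x) / Σ_j π_j f_j(x).
Component likelihoods at x = 14 mutations:
  L_1 = e^(−2.1)·2.1^14/14! = 4.55663e-08
  L_2 = e^(−3.6)·3.6^14/14! = 1.92472e-05
  L_3 = e^(−9.2)·9.2^14/14! = 0.0360672
  L_4 = e^(−12.0)·12.0^14/14! = 0.0904889
Unnormalised posteriors:
  π_1·L_1 = 0.33 × 4.55663e-08 = 1.50369e-08
  π_2·L_2 = 0.16 × 1.92472e-05 = 3.07954e-06
  π_3·L_3 = 0.15 × 0.0360672 = 0.00541007
  π_4·L_4 = 0.36 × 0.0904889 = 0.032576
Normaliser: 1.50369e-08 + 3.07954e-06 + 0.00541007 + 0.032576 = 0.0379892
P(Process 3 | data) ≈ 0.1424

0.1424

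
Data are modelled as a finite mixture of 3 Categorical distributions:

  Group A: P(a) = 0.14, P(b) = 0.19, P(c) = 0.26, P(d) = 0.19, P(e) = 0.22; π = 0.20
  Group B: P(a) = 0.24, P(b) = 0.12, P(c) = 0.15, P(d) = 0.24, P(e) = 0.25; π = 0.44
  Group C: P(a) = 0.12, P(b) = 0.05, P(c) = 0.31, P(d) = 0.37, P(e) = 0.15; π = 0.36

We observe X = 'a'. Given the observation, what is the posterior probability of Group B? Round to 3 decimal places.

0.597

Posterior ∝ prior × likelihood, so P(k | x) ∝ P(Z=k) f_k(x); normalise over all components.
Component likelihoods at x = 'a':
  f_A = P(a | comp) = 0.14
  f_B = P(a | comp) = 0.24
  f_C = P(a | comp) = 0.12
Multiply by the mixture weights:
  P(Z=A)·f_A = 0.20 × 0.14 = 0.028
  P(Z=B)·f_B = 0.44 × 0.24 = 0.1056
  P(Z=C)·f_C = 0.36 × 0.12 = 0.0432
Marginal: 0.028 + 0.1056 + 0.0432 = 0.1768
P(Group B | the observation) ≈ 0.597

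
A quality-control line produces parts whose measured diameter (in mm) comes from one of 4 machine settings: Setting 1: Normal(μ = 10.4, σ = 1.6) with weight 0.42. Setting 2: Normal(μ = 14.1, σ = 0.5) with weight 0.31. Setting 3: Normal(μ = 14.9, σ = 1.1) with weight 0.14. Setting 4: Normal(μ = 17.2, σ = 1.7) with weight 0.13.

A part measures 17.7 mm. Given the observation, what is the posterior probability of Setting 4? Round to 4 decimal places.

Posterior ∝ prior × likelihood, so P(k | x) ∝ π_k f_k(x); normalise over all components.
Component likelihoods at x = 17.7 mm:
  f_1 = 7.52601e-06
  f_2 = 4.41598e-12
  f_3 = 0.0142085
  f_4 = 0.224738
Unnormalised posteriors:
  π_1·f_1 = 0.42 × 7.52601e-06 = 3.16092e-06
  π_2·f_2 = 0.31 × 4.41598e-12 = 1.36895e-12
  π_3·f_3 = 0.14 × 0.0142085 = 0.00198918
  π_4·f_4 = 0.13 × 0.224738 = 0.029216
Evidence: 3.16092e-06 + 1.36895e-12 + 0.00198918 + 0.029216 = 0.0312083
P(Setting 4 | x) = 0.029216 / 0.0312083 ≈ 0.9362

0.9362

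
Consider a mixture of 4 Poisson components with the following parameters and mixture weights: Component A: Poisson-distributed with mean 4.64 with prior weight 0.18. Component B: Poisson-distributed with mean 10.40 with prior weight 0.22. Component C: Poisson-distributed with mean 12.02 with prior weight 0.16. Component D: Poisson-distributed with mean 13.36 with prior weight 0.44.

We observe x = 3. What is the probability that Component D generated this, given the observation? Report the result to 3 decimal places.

0.009

P(component k | x) = π_k·f_k(x) / marginal(x), where marginal(x) = Σ_j π_j·f_j(x).
Evaluate each component's likelihood at the observed value:
  f_A = e^(−4.64)·4.64^3/3! = 0.160796
  f_B = e^(−10.40)·10.40^3/3! = 0.0057054
  f_C = e^(−12.02)·12.02^3/3! = 0.00174318
  f_D = e^(−13.36)·13.36^3/3! = 0.000626749
Weight by the priors:
  π_A·f_A = 0.18 × 0.160796 = 0.0289434
  π_B·f_B = 0.22 × 0.0057054 = 0.00125519
  π_C·f_C = 0.16 × 0.00174318 = 0.000278909
  π_D·f_D = 0.44 × 0.000626749 = 0.00027577
Evidence: 0.0289434 + 0.00125519 + 0.000278909 + 0.00027577 = 0.0307532
Responsibility of Component D: 0.00027577 / 0.0307532 ≈ 0.009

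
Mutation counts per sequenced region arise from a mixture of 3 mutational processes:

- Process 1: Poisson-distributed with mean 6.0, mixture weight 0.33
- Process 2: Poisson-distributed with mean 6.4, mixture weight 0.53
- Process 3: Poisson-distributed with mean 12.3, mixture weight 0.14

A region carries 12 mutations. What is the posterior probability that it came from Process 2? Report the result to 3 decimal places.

0.306

The responsibility of component k is w_k f_k(x) divided by Σ_j w_j f_j(x).
Evaluate each component's likelihood at the observed value:
  p_1 = e^(−6.0)·6.0^12/12! = 0.0112645
  p_2 = e^(−6.4)·6.4^12/12! = 0.0163809
  p_3 = e^(−12.3)·12.3^12/12! = 0.113947
Prior × likelihood for each component:
  w_1·p_1 = 0.33 × 0.0112645 = 0.00371728
  w_2·p_2 = 0.53 × 0.0163809 = 0.00868188
  w_3·p_3 = 0.14 × 0.113947 = 0.0159526
Sum: 0.00371728 + 0.00868188 + 0.0159526 = 0.0283517
P(Process 2 | 12 mutations) ≈ 0.306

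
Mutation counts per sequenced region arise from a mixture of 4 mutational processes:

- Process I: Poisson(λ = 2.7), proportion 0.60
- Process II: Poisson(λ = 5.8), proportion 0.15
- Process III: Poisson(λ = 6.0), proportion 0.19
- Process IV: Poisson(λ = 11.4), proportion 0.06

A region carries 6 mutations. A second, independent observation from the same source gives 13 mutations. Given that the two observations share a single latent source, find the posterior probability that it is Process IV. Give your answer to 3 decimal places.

By Bayes' theorem, P(k | x) = π_k f_k(x) / Σ_j π_j f_j(x).
Since both observations come from the same component, the likelihood for component k is f_k(x₁)·f_k(x₂).
  p_I = [0.0361622] × [4.37375e-06] = 1.58164e-07
  p_II = [0.160076] × [0.00408673] = 0.000654189
  p_III = [0.160623] × [0.00519899] = 0.000835078
  p_IV = [0.0341303] × [0.0987474] = 0.00337027
Prior × likelihood for each component:
  π_I·p_I = 0.60 × 1.58164e-07 = 9.48986e-08
  π_II·p_II = 0.15 × 0.000654189 = 9.81283e-05
  π_III·p_III = 0.19 × 0.000835078 = 0.000158665
  π_IV·p_IV = 0.06 × 0.00337027 = 0.000202216
Denominator: 9.48986e-08 + 9.81283e-05 + 0.000158665 + 0.000202216 = 0.000459104
So the posterior for Process IV is 0.000202216 / 0.000459104 ≈ 0.440.

0.440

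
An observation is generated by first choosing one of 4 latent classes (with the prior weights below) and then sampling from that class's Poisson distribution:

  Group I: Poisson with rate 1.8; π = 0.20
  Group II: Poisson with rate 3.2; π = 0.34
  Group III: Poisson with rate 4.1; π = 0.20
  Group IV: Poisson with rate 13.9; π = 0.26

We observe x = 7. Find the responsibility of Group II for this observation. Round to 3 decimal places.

0.345

Apply Bayes' rule: the posterior for each component is proportional to its prior times its likelihood at x.
Component likelihoods at x = 7:
  f_I = 0.00200792
  f_II = 0.0277893
  f_III = 0.0640397
  f_IV = 0.0182802
Unnormalised posteriors:
  w_I·f_I = 0.20 × 0.00200792 = 0.000401584
  w_II·f_II = 0.34 × 0.0277893 = 0.00944835
  w_III·f_III = 0.20 × 0.0640397 = 0.0128079
  w_IV·f_IV = 0.26 × 0.0182802 = 0.00475284
Marginal: 0.000401584 + 0.00944835 + 0.0128079 + 0.00475284 = 0.0274107
P(Group II | 7) = 0.00944835 / 0.0274107 ≈ 0.345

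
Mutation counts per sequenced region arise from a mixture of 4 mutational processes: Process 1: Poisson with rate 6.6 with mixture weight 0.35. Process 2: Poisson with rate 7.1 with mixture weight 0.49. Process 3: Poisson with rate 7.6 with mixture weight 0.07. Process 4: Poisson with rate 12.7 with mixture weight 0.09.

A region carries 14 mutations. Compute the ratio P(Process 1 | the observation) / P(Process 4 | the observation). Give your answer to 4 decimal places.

0.1817

Posterior odds = (P(Z=i) f_i(x)) / (P(Z=j) f_j(x)); the normalising sum cancels.
Poisson probabilities:
  p_1 = e^(−6.6)·6.6^14/14! = 0.00464369
  p_2 = e^(−7.1)·7.1^14/14! = 0.00782921
  p_3 = e^(−7.6)·7.6^14/14! = 0.0123124
  p_4 = e^(−12.7)·12.7^14/14! = 0.0993811
Posterior odds = (P(Z=1)·p_1) / (P(Z=4)·p_4) = (0.35·0.00464369) / (0.09·0.0993811) = 0.00162529 / 0.0089443 ≈ 0.1817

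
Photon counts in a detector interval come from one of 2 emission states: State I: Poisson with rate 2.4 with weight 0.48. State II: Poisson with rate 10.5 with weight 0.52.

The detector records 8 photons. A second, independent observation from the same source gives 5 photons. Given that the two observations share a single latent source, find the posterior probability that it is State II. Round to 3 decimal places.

0.956

P(component k | x) = P(Z=k)·f_k(x) / marginal(x), where marginal(x) = Σ_j P(Z=j)·f_j(x).
Since both observations come from the same component, the likelihood for component k is f_k(x₁)·f_k(x₂).
  f_I = [0.00247664] × [0.0601961] = 0.000149084
  f_II = [0.100902] × [0.0292869] = 0.00295512
Multiply by the mixture weights:
  P(Z=I)·f_I = 0.48 × 0.000149084 = 7.15603e-05
  P(Z=II)·f_II = 0.52 × 0.00295512 = 0.00153666
Marginal: 7.15603e-05 + 0.00153666 = 0.00160822
P(State II | x₁, x₂) ≈ 0.956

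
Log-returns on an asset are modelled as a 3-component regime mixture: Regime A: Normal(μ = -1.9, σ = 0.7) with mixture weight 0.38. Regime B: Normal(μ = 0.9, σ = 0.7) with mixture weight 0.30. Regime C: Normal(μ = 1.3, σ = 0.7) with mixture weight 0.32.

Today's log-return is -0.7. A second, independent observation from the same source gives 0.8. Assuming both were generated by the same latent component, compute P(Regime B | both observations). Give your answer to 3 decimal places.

0.837

By Bayes' theorem, P(k | x) = w_k f_k(x) / Σ_j w_j f_j(x).
Since both observations come from the same component, the likelihood for component k is f_k(x₁)·f_k(x₂).
  p_A = [0.131119] × [0.000335114] = 4.39398e-05
  p_B = [0.0418147] × [0.564132] = 0.023589
  p_C = [0.00962014] × [0.441593] = 0.00424819
Multiply by the mixture weights:
  w_A·p_A = 0.38 × 4.39398e-05 = 1.66971e-05
  w_B·p_B = 0.30 × 0.023589 = 0.00707669
  w_C·p_C = 0.32 × 0.00424819 = 0.00135942
Denominator: 1.66971e-05 + 0.00707669 + 0.00135942 = 0.00845281
So the posterior for Regime B is 0.00707669 / 0.00845281 ≈ 0.837.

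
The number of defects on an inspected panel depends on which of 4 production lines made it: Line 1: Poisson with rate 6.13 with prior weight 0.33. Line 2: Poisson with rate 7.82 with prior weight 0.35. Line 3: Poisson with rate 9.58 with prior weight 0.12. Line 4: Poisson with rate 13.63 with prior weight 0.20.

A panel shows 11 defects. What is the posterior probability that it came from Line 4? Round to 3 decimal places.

By Bayes' theorem, P(k | x) = π_k f_k(x) / Σ_j π_j f_j(x).
Poisson probabilities:
  f_1 = e^(−6.13)·6.13^11/11! = 0.0250429
  f_2 = e^(−7.82)·7.82^11/11! = 0.0672877
  f_3 = e^(−9.58)·9.58^11/11! = 0.107975
  f_4 = e^(−13.63)·13.63^11/11! = 0.090963
Weight by the priors:
  π_1·f_1 = 0.33 × 0.0250429 = 0.00826415
  π_2·f_2 = 0.35 × 0.0672877 = 0.0235507
  π_3·f_3 = 0.12 × 0.107975 = 0.012957
  π_4·f_4 = 0.20 × 0.090963 = 0.0181926
Evidence: 0.00826415 + 0.0235507 + 0.012957 + 0.0181926 = 0.0629645
So the posterior for Line 4 is 0.0181926 / 0.0629645 ≈ 0.289.

0.289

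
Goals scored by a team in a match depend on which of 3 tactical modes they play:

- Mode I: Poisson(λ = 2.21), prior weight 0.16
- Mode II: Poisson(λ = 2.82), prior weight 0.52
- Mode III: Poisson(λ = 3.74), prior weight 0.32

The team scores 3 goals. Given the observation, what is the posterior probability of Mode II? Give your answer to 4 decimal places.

0.5421

The responsibility of component k is w_k f_k(x) divided by Σ_j w_j f_j(x).
Component likelihoods at x = 3 goals:
  p_I = 0.197349
  p_II = 0.222785
  p_III = 0.207111
Prior × likelihood for each component:
  w_I·p_I = 0.16 × 0.197349 = 0.0315758
  w_II·p_II = 0.52 × 0.222785 = 0.115848
  w_III·p_III = 0.32 × 0.207111 = 0.0662754
Denominator: 0.0315758 + 0.115848 + 0.0662754 = 0.213699
P(Mode II | 3 goals) ≈ 0.5421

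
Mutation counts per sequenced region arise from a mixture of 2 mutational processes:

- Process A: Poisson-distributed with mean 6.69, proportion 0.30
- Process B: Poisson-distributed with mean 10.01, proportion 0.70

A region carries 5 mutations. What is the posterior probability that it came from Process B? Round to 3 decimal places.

0.387

P(component k | x) = w_k·f_k(x) / marginal(x), where marginal(x) = Σ_j w_j·f_j(x).
Evaluate each component's likelihood at the observed value:
  L_A = 0.138841
  L_B = 0.0376445
Weight by the priors:
  w_A·L_A = 0.30 × 0.138841 = 0.0416524
  w_B·L_B = 0.70 × 0.0376445 = 0.0263511
Sum: 0.0416524 + 0.0263511 = 0.0680036
P(Process B | x) = 0.0263511 / 0.0680036 ≈ 0.387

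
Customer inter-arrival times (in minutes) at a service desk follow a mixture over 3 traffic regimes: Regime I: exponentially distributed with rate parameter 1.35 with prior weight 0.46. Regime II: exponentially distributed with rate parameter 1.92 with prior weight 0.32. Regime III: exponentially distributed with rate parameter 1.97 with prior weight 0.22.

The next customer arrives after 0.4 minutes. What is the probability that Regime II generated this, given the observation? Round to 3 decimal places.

0.338

P(component k | x) = π_k·f_k(x) / marginal(x), where marginal(x) = Σ_j π_j·f_j(x).
Exponential densities:
  p_I = 0.78671
  p_II = 0.890765
  p_III = 0.895864
Prior × likelihood for each component:
  π_I·p_I = 0.46 × 0.78671 = 0.361887
  π_II·p_II = 0.32 × 0.890765 = 0.285045
  π_III·p_III = 0.22 × 0.895864 = 0.19709
Normaliser: 0.361887 + 0.285045 + 0.19709 = 0.844022
P(Regime II | x) ≈ 0.338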